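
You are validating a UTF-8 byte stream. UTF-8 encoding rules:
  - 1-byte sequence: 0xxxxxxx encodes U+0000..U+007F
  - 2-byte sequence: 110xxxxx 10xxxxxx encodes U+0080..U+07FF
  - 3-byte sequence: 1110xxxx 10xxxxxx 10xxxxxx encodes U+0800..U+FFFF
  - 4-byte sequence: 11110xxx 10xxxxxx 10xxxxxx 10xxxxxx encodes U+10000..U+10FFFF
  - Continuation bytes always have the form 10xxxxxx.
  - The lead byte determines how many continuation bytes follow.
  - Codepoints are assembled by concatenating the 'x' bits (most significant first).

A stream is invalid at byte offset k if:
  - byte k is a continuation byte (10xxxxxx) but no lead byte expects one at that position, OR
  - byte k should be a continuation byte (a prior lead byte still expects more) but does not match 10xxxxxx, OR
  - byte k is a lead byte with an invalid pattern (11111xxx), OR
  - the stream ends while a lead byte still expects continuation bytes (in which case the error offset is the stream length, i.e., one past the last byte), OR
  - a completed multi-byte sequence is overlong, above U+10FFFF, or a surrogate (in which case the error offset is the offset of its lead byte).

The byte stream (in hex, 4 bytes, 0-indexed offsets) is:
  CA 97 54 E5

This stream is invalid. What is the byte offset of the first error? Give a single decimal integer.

Answer: 4

Derivation:
Byte[0]=CA: 2-byte lead, need 1 cont bytes. acc=0xA
Byte[1]=97: continuation. acc=(acc<<6)|0x17=0x297
Completed: cp=U+0297 (starts at byte 0)
Byte[2]=54: 1-byte ASCII. cp=U+0054
Byte[3]=E5: 3-byte lead, need 2 cont bytes. acc=0x5
Byte[4]: stream ended, expected continuation. INVALID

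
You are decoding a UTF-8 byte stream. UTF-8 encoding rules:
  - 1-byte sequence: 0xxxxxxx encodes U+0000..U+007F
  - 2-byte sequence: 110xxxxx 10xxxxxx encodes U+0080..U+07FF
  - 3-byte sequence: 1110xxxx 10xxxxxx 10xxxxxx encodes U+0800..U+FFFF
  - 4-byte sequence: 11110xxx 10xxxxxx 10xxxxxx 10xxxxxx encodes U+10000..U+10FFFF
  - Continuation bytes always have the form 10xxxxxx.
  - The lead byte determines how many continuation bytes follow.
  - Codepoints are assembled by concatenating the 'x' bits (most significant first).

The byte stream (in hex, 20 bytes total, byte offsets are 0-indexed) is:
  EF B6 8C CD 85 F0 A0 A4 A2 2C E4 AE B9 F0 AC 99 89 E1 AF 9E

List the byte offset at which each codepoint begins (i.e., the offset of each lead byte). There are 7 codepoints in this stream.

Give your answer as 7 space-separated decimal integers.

Answer: 0 3 5 9 10 13 17

Derivation:
Byte[0]=EF: 3-byte lead, need 2 cont bytes. acc=0xF
Byte[1]=B6: continuation. acc=(acc<<6)|0x36=0x3F6
Byte[2]=8C: continuation. acc=(acc<<6)|0x0C=0xFD8C
Completed: cp=U+FD8C (starts at byte 0)
Byte[3]=CD: 2-byte lead, need 1 cont bytes. acc=0xD
Byte[4]=85: continuation. acc=(acc<<6)|0x05=0x345
Completed: cp=U+0345 (starts at byte 3)
Byte[5]=F0: 4-byte lead, need 3 cont bytes. acc=0x0
Byte[6]=A0: continuation. acc=(acc<<6)|0x20=0x20
Byte[7]=A4: continuation. acc=(acc<<6)|0x24=0x824
Byte[8]=A2: continuation. acc=(acc<<6)|0x22=0x20922
Completed: cp=U+20922 (starts at byte 5)
Byte[9]=2C: 1-byte ASCII. cp=U+002C
Byte[10]=E4: 3-byte lead, need 2 cont bytes. acc=0x4
Byte[11]=AE: continuation. acc=(acc<<6)|0x2E=0x12E
Byte[12]=B9: continuation. acc=(acc<<6)|0x39=0x4BB9
Completed: cp=U+4BB9 (starts at byte 10)
Byte[13]=F0: 4-byte lead, need 3 cont bytes. acc=0x0
Byte[14]=AC: continuation. acc=(acc<<6)|0x2C=0x2C
Byte[15]=99: continuation. acc=(acc<<6)|0x19=0xB19
Byte[16]=89: continuation. acc=(acc<<6)|0x09=0x2C649
Completed: cp=U+2C649 (starts at byte 13)
Byte[17]=E1: 3-byte lead, need 2 cont bytes. acc=0x1
Byte[18]=AF: continuation. acc=(acc<<6)|0x2F=0x6F
Byte[19]=9E: continuation. acc=(acc<<6)|0x1E=0x1BDE
Completed: cp=U+1BDE (starts at byte 17)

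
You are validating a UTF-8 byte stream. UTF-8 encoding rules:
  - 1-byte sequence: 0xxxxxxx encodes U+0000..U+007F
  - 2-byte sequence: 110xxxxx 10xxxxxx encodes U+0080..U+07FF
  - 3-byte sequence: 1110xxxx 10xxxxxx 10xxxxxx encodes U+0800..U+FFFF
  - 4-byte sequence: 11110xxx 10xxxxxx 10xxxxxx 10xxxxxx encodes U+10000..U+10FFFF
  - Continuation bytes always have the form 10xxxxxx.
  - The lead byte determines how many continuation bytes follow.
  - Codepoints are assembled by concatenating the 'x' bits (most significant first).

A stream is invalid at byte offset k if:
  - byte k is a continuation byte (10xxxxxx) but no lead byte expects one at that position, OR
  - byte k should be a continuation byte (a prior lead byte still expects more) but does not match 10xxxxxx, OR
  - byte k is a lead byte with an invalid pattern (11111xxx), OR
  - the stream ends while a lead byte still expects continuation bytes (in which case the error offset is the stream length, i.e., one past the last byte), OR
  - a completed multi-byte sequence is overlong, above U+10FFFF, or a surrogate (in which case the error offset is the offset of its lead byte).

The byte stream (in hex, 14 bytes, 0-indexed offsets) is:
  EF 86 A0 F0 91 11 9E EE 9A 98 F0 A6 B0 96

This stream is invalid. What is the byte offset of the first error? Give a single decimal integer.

Byte[0]=EF: 3-byte lead, need 2 cont bytes. acc=0xF
Byte[1]=86: continuation. acc=(acc<<6)|0x06=0x3C6
Byte[2]=A0: continuation. acc=(acc<<6)|0x20=0xF1A0
Completed: cp=U+F1A0 (starts at byte 0)
Byte[3]=F0: 4-byte lead, need 3 cont bytes. acc=0x0
Byte[4]=91: continuation. acc=(acc<<6)|0x11=0x11
Byte[5]=11: expected 10xxxxxx continuation. INVALID

Answer: 5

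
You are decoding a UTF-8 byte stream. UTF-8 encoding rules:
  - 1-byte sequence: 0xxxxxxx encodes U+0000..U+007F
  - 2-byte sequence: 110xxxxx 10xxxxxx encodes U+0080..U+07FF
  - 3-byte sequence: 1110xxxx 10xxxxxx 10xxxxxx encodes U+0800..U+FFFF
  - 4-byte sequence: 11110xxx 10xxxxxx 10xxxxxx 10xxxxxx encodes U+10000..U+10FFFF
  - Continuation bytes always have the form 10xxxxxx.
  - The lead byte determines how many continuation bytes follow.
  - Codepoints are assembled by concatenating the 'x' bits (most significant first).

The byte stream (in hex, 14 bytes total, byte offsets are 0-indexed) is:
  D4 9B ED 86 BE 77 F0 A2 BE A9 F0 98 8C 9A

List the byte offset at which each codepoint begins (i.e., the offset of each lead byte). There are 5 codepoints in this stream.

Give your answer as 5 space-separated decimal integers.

Answer: 0 2 5 6 10

Derivation:
Byte[0]=D4: 2-byte lead, need 1 cont bytes. acc=0x14
Byte[1]=9B: continuation. acc=(acc<<6)|0x1B=0x51B
Completed: cp=U+051B (starts at byte 0)
Byte[2]=ED: 3-byte lead, need 2 cont bytes. acc=0xD
Byte[3]=86: continuation. acc=(acc<<6)|0x06=0x346
Byte[4]=BE: continuation. acc=(acc<<6)|0x3E=0xD1BE
Completed: cp=U+D1BE (starts at byte 2)
Byte[5]=77: 1-byte ASCII. cp=U+0077
Byte[6]=F0: 4-byte lead, need 3 cont bytes. acc=0x0
Byte[7]=A2: continuation. acc=(acc<<6)|0x22=0x22
Byte[8]=BE: continuation. acc=(acc<<6)|0x3E=0x8BE
Byte[9]=A9: continuation. acc=(acc<<6)|0x29=0x22FA9
Completed: cp=U+22FA9 (starts at byte 6)
Byte[10]=F0: 4-byte lead, need 3 cont bytes. acc=0x0
Byte[11]=98: continuation. acc=(acc<<6)|0x18=0x18
Byte[12]=8C: continuation. acc=(acc<<6)|0x0C=0x60C
Byte[13]=9A: continuation. acc=(acc<<6)|0x1A=0x1831A
Completed: cp=U+1831A (starts at byte 10)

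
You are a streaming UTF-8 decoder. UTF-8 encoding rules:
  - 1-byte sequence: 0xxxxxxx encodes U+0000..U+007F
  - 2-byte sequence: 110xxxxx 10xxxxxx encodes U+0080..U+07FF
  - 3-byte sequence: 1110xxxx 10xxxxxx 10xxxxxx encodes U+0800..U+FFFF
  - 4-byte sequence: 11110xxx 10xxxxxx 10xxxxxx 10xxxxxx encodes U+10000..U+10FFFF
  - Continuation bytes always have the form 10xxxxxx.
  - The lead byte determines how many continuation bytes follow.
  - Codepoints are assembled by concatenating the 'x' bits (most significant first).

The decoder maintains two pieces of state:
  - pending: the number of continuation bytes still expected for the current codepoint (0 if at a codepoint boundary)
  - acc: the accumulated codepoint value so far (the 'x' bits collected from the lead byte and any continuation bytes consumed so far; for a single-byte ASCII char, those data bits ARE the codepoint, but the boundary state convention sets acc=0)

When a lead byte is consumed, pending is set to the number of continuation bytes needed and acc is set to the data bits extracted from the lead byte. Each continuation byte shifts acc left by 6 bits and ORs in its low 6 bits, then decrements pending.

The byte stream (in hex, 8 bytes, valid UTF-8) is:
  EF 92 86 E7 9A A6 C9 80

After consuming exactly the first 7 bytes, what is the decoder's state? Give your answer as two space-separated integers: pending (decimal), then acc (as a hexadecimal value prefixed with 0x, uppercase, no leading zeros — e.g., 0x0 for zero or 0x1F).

Answer: 1 0x9

Derivation:
Byte[0]=EF: 3-byte lead. pending=2, acc=0xF
Byte[1]=92: continuation. acc=(acc<<6)|0x12=0x3D2, pending=1
Byte[2]=86: continuation. acc=(acc<<6)|0x06=0xF486, pending=0
Byte[3]=E7: 3-byte lead. pending=2, acc=0x7
Byte[4]=9A: continuation. acc=(acc<<6)|0x1A=0x1DA, pending=1
Byte[5]=A6: continuation. acc=(acc<<6)|0x26=0x76A6, pending=0
Byte[6]=C9: 2-byte lead. pending=1, acc=0x9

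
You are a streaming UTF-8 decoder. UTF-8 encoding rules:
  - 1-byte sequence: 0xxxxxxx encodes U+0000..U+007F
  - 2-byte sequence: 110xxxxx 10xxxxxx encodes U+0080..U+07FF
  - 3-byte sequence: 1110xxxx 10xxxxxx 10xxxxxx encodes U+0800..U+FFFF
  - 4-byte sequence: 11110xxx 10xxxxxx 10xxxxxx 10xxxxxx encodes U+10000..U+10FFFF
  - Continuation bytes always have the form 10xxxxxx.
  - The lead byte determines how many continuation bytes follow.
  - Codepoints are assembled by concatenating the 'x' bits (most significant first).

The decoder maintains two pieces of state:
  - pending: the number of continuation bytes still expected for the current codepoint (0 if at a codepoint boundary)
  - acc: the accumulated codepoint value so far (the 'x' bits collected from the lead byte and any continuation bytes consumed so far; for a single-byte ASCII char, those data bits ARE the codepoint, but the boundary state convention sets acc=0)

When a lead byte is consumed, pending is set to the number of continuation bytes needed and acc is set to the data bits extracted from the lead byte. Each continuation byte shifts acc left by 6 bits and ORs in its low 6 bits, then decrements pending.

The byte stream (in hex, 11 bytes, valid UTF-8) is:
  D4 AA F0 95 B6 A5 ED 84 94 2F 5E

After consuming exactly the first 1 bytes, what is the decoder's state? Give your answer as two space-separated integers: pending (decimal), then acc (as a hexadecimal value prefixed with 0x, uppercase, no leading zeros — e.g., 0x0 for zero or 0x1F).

Byte[0]=D4: 2-byte lead. pending=1, acc=0x14

Answer: 1 0x14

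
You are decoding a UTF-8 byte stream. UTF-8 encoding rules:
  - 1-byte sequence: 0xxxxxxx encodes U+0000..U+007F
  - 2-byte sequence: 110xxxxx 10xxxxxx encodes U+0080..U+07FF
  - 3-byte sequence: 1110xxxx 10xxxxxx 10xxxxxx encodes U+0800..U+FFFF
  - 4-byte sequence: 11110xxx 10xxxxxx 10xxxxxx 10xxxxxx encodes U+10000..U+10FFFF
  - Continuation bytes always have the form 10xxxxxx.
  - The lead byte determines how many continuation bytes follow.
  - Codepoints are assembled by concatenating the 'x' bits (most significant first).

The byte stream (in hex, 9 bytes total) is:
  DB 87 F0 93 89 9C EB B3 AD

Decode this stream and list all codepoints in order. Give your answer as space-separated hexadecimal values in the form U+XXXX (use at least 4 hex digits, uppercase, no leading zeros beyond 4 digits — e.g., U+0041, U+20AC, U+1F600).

Byte[0]=DB: 2-byte lead, need 1 cont bytes. acc=0x1B
Byte[1]=87: continuation. acc=(acc<<6)|0x07=0x6C7
Completed: cp=U+06C7 (starts at byte 0)
Byte[2]=F0: 4-byte lead, need 3 cont bytes. acc=0x0
Byte[3]=93: continuation. acc=(acc<<6)|0x13=0x13
Byte[4]=89: continuation. acc=(acc<<6)|0x09=0x4C9
Byte[5]=9C: continuation. acc=(acc<<6)|0x1C=0x1325C
Completed: cp=U+1325C (starts at byte 2)
Byte[6]=EB: 3-byte lead, need 2 cont bytes. acc=0xB
Byte[7]=B3: continuation. acc=(acc<<6)|0x33=0x2F3
Byte[8]=AD: continuation. acc=(acc<<6)|0x2D=0xBCED
Completed: cp=U+BCED (starts at byte 6)

Answer: U+06C7 U+1325C U+BCED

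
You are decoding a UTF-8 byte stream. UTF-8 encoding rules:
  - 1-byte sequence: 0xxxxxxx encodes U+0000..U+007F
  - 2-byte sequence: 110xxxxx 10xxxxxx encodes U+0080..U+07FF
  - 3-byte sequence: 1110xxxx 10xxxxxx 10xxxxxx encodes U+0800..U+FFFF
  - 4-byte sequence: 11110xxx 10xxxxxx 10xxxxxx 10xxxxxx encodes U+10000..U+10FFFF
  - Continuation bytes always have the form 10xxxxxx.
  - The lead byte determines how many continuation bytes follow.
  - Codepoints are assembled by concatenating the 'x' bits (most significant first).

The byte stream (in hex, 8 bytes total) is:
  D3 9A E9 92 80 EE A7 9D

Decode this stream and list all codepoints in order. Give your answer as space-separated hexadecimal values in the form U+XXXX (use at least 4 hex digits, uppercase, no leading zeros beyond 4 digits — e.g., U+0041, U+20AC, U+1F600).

Answer: U+04DA U+9480 U+E9DD

Derivation:
Byte[0]=D3: 2-byte lead, need 1 cont bytes. acc=0x13
Byte[1]=9A: continuation. acc=(acc<<6)|0x1A=0x4DA
Completed: cp=U+04DA (starts at byte 0)
Byte[2]=E9: 3-byte lead, need 2 cont bytes. acc=0x9
Byte[3]=92: continuation. acc=(acc<<6)|0x12=0x252
Byte[4]=80: continuation. acc=(acc<<6)|0x00=0x9480
Completed: cp=U+9480 (starts at byte 2)
Byte[5]=EE: 3-byte lead, need 2 cont bytes. acc=0xE
Byte[6]=A7: continuation. acc=(acc<<6)|0x27=0x3A7
Byte[7]=9D: continuation. acc=(acc<<6)|0x1D=0xE9DD
Completed: cp=U+E9DD (starts at byte 5)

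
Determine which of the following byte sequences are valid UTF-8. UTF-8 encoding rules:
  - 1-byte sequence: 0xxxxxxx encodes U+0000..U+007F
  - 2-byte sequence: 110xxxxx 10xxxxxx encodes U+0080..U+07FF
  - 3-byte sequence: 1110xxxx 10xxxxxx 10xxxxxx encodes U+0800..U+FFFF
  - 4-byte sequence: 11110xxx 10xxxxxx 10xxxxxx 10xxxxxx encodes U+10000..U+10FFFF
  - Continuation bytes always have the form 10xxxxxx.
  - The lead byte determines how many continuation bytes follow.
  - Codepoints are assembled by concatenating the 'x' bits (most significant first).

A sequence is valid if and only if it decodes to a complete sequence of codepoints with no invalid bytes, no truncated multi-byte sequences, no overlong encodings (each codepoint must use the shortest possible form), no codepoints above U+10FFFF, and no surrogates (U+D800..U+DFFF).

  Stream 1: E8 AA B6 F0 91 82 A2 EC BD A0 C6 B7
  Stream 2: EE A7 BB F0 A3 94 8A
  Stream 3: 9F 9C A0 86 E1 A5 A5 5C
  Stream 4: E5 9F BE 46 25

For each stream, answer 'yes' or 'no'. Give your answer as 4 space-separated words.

Answer: yes yes no yes

Derivation:
Stream 1: decodes cleanly. VALID
Stream 2: decodes cleanly. VALID
Stream 3: error at byte offset 0. INVALID
Stream 4: decodes cleanly. VALID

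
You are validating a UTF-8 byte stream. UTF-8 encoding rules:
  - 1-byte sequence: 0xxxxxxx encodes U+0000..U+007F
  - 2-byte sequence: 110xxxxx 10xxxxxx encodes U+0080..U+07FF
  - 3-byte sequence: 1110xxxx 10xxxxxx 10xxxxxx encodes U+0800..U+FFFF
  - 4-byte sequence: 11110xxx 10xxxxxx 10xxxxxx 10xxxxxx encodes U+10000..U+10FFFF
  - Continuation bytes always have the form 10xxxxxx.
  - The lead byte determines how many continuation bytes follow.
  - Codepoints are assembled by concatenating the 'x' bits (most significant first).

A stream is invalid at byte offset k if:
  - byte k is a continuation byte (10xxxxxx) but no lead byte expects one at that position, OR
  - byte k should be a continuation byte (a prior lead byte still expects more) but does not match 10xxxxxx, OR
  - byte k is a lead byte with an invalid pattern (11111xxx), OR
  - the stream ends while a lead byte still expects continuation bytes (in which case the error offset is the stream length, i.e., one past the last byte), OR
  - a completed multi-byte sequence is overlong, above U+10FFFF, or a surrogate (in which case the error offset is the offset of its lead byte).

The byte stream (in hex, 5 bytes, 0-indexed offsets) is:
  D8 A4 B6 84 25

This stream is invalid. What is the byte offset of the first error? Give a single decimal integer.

Answer: 2

Derivation:
Byte[0]=D8: 2-byte lead, need 1 cont bytes. acc=0x18
Byte[1]=A4: continuation. acc=(acc<<6)|0x24=0x624
Completed: cp=U+0624 (starts at byte 0)
Byte[2]=B6: INVALID lead byte (not 0xxx/110x/1110/11110)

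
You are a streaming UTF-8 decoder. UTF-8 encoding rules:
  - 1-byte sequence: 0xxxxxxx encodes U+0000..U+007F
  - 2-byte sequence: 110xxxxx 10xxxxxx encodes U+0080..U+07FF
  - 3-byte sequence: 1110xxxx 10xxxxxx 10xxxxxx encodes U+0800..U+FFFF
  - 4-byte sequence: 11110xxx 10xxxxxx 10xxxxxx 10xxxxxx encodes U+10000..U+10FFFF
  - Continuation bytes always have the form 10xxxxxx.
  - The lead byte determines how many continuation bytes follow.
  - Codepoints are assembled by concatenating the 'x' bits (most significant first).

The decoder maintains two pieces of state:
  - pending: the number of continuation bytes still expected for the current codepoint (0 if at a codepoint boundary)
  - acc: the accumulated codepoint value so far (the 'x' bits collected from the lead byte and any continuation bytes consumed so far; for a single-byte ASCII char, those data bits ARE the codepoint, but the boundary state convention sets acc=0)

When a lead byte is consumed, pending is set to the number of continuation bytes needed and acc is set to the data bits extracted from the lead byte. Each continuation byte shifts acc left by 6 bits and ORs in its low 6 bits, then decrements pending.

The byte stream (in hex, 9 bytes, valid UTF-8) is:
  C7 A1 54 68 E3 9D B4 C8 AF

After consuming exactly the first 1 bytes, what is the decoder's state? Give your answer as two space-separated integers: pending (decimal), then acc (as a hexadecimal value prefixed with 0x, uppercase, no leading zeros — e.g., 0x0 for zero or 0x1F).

Answer: 1 0x7

Derivation:
Byte[0]=C7: 2-byte lead. pending=1, acc=0x7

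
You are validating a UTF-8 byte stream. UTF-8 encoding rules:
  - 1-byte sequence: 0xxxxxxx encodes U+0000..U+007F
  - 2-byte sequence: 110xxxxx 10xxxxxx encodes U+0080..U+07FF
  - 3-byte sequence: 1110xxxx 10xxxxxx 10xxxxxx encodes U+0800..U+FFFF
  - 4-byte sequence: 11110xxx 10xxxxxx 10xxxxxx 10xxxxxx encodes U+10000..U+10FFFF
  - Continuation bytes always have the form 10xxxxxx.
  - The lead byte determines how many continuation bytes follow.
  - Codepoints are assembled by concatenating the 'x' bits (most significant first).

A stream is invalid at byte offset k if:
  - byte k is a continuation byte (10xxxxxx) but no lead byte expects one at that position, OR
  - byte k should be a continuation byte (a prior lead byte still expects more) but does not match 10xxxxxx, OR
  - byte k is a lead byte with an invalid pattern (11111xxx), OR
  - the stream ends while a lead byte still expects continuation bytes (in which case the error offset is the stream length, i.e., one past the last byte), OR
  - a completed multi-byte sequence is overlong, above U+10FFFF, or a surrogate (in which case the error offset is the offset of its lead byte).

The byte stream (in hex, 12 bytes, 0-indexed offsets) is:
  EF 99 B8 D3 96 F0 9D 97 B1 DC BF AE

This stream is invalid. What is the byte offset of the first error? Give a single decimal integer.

Answer: 11

Derivation:
Byte[0]=EF: 3-byte lead, need 2 cont bytes. acc=0xF
Byte[1]=99: continuation. acc=(acc<<6)|0x19=0x3D9
Byte[2]=B8: continuation. acc=(acc<<6)|0x38=0xF678
Completed: cp=U+F678 (starts at byte 0)
Byte[3]=D3: 2-byte lead, need 1 cont bytes. acc=0x13
Byte[4]=96: continuation. acc=(acc<<6)|0x16=0x4D6
Completed: cp=U+04D6 (starts at byte 3)
Byte[5]=F0: 4-byte lead, need 3 cont bytes. acc=0x0
Byte[6]=9D: continuation. acc=(acc<<6)|0x1D=0x1D
Byte[7]=97: continuation. acc=(acc<<6)|0x17=0x757
Byte[8]=B1: continuation. acc=(acc<<6)|0x31=0x1D5F1
Completed: cp=U+1D5F1 (starts at byte 5)
Byte[9]=DC: 2-byte lead, need 1 cont bytes. acc=0x1C
Byte[10]=BF: continuation. acc=(acc<<6)|0x3F=0x73F
Completed: cp=U+073F (starts at byte 9)
Byte[11]=AE: INVALID lead byte (not 0xxx/110x/1110/11110)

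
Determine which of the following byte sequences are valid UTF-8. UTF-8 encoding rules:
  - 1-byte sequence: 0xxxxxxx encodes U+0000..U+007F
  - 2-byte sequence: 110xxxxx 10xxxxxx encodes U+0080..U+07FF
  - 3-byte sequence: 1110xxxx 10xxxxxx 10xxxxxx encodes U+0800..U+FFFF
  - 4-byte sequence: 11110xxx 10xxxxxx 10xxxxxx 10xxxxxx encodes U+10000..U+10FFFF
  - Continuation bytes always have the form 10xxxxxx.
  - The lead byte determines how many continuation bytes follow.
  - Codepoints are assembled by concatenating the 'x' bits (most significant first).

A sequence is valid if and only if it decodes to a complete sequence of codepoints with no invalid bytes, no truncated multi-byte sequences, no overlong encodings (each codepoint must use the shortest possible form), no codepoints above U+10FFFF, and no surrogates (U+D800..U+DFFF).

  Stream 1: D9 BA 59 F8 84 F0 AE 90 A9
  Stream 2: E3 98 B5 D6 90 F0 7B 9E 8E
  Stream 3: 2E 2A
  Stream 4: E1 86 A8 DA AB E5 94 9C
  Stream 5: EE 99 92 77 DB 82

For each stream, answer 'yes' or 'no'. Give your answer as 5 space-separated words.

Stream 1: error at byte offset 3. INVALID
Stream 2: error at byte offset 6. INVALID
Stream 3: decodes cleanly. VALID
Stream 4: decodes cleanly. VALID
Stream 5: decodes cleanly. VALID

Answer: no no yes yes yes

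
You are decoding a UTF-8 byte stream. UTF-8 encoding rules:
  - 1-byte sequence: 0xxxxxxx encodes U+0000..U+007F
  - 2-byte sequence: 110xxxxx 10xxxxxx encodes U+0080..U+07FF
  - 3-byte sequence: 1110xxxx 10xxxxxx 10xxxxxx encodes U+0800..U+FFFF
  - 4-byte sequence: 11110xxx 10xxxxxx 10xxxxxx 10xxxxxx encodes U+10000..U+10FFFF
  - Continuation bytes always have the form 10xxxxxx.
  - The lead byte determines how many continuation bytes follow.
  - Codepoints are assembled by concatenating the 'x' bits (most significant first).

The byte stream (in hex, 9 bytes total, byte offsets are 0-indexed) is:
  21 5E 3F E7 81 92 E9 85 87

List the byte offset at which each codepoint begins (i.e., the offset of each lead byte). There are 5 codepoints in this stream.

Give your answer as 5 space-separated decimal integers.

Byte[0]=21: 1-byte ASCII. cp=U+0021
Byte[1]=5E: 1-byte ASCII. cp=U+005E
Byte[2]=3F: 1-byte ASCII. cp=U+003F
Byte[3]=E7: 3-byte lead, need 2 cont bytes. acc=0x7
Byte[4]=81: continuation. acc=(acc<<6)|0x01=0x1C1
Byte[5]=92: continuation. acc=(acc<<6)|0x12=0x7052
Completed: cp=U+7052 (starts at byte 3)
Byte[6]=E9: 3-byte lead, need 2 cont bytes. acc=0x9
Byte[7]=85: continuation. acc=(acc<<6)|0x05=0x245
Byte[8]=87: continuation. acc=(acc<<6)|0x07=0x9147
Completed: cp=U+9147 (starts at byte 6)

Answer: 0 1 2 3 6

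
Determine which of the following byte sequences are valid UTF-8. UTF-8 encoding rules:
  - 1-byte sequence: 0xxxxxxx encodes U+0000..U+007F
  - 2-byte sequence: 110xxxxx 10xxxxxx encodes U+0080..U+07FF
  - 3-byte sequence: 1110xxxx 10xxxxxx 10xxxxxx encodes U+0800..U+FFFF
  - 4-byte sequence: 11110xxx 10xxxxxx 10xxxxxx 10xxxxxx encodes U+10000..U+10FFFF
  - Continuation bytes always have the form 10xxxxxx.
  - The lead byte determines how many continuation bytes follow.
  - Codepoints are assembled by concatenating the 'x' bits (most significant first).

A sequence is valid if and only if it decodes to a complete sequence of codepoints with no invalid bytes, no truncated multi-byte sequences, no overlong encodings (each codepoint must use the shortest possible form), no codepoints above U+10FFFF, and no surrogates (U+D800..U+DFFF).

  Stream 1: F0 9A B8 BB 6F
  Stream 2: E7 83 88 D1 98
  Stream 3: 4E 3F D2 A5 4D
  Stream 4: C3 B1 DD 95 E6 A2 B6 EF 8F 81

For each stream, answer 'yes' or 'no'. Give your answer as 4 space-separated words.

Answer: yes yes yes yes

Derivation:
Stream 1: decodes cleanly. VALID
Stream 2: decodes cleanly. VALID
Stream 3: decodes cleanly. VALID
Stream 4: decodes cleanly. VALID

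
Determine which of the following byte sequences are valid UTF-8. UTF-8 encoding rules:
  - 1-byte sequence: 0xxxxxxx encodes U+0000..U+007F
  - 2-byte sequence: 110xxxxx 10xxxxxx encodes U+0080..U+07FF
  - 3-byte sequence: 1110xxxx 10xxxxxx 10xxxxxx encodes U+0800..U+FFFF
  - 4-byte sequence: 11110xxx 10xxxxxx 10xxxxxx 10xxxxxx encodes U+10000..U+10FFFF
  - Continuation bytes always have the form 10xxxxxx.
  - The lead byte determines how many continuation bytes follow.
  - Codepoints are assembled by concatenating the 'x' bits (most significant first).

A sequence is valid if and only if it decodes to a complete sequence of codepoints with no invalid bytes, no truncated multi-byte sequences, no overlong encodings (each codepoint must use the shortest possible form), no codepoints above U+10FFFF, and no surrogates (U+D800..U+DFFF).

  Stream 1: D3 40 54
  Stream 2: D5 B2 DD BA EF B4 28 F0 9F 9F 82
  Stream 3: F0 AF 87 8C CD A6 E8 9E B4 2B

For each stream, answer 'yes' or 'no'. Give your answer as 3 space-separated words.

Stream 1: error at byte offset 1. INVALID
Stream 2: error at byte offset 6. INVALID
Stream 3: decodes cleanly. VALID

Answer: no no yes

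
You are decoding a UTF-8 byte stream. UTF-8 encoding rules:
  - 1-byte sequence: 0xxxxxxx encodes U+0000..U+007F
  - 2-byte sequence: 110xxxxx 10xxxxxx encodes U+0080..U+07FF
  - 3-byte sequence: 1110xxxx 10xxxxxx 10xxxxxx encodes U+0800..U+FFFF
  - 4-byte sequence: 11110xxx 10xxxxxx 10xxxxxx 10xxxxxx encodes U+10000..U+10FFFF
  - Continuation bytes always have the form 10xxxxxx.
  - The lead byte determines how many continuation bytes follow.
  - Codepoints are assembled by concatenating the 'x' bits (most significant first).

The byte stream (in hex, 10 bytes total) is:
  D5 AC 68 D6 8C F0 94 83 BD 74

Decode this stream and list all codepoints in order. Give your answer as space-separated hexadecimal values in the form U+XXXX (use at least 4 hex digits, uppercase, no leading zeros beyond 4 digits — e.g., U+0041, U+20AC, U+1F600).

Answer: U+056C U+0068 U+058C U+140FD U+0074

Derivation:
Byte[0]=D5: 2-byte lead, need 1 cont bytes. acc=0x15
Byte[1]=AC: continuation. acc=(acc<<6)|0x2C=0x56C
Completed: cp=U+056C (starts at byte 0)
Byte[2]=68: 1-byte ASCII. cp=U+0068
Byte[3]=D6: 2-byte lead, need 1 cont bytes. acc=0x16
Byte[4]=8C: continuation. acc=(acc<<6)|0x0C=0x58C
Completed: cp=U+058C (starts at byte 3)
Byte[5]=F0: 4-byte lead, need 3 cont bytes. acc=0x0
Byte[6]=94: continuation. acc=(acc<<6)|0x14=0x14
Byte[7]=83: continuation. acc=(acc<<6)|0x03=0x503
Byte[8]=BD: continuation. acc=(acc<<6)|0x3D=0x140FD
Completed: cp=U+140FD (starts at byte 5)
Byte[9]=74: 1-byte ASCII. cp=U+0074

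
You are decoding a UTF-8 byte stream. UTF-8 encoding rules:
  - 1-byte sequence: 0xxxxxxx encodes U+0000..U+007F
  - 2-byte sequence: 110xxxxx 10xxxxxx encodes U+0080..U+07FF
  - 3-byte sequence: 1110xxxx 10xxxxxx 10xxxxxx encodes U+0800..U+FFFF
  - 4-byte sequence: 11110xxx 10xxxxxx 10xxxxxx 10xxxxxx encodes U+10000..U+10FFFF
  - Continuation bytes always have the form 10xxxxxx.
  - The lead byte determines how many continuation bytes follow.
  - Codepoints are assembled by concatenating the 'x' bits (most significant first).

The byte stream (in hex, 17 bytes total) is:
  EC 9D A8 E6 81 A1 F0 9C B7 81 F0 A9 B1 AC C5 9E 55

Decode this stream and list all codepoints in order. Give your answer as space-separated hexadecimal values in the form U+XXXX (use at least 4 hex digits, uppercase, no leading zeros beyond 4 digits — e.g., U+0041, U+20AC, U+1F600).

Byte[0]=EC: 3-byte lead, need 2 cont bytes. acc=0xC
Byte[1]=9D: continuation. acc=(acc<<6)|0x1D=0x31D
Byte[2]=A8: continuation. acc=(acc<<6)|0x28=0xC768
Completed: cp=U+C768 (starts at byte 0)
Byte[3]=E6: 3-byte lead, need 2 cont bytes. acc=0x6
Byte[4]=81: continuation. acc=(acc<<6)|0x01=0x181
Byte[5]=A1: continuation. acc=(acc<<6)|0x21=0x6061
Completed: cp=U+6061 (starts at byte 3)
Byte[6]=F0: 4-byte lead, need 3 cont bytes. acc=0x0
Byte[7]=9C: continuation. acc=(acc<<6)|0x1C=0x1C
Byte[8]=B7: continuation. acc=(acc<<6)|0x37=0x737
Byte[9]=81: continuation. acc=(acc<<6)|0x01=0x1CDC1
Completed: cp=U+1CDC1 (starts at byte 6)
Byte[10]=F0: 4-byte lead, need 3 cont bytes. acc=0x0
Byte[11]=A9: continuation. acc=(acc<<6)|0x29=0x29
Byte[12]=B1: continuation. acc=(acc<<6)|0x31=0xA71
Byte[13]=AC: continuation. acc=(acc<<6)|0x2C=0x29C6C
Completed: cp=U+29C6C (starts at byte 10)
Byte[14]=C5: 2-byte lead, need 1 cont bytes. acc=0x5
Byte[15]=9E: continuation. acc=(acc<<6)|0x1E=0x15E
Completed: cp=U+015E (starts at byte 14)
Byte[16]=55: 1-byte ASCII. cp=U+0055

Answer: U+C768 U+6061 U+1CDC1 U+29C6C U+015E U+0055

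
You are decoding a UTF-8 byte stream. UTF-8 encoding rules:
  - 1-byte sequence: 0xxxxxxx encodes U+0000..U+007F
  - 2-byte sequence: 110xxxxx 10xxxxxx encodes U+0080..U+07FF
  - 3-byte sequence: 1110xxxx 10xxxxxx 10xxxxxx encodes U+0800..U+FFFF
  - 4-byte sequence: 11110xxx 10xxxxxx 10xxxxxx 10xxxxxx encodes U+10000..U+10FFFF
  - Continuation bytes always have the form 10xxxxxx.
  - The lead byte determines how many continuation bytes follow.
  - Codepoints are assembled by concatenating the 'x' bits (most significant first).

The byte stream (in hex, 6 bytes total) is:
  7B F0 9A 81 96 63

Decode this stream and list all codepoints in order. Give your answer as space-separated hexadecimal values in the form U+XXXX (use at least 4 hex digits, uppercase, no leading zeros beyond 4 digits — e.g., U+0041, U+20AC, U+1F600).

Answer: U+007B U+1A056 U+0063

Derivation:
Byte[0]=7B: 1-byte ASCII. cp=U+007B
Byte[1]=F0: 4-byte lead, need 3 cont bytes. acc=0x0
Byte[2]=9A: continuation. acc=(acc<<6)|0x1A=0x1A
Byte[3]=81: continuation. acc=(acc<<6)|0x01=0x681
Byte[4]=96: continuation. acc=(acc<<6)|0x16=0x1A056
Completed: cp=U+1A056 (starts at byte 1)
Byte[5]=63: 1-byte ASCII. cp=U+0063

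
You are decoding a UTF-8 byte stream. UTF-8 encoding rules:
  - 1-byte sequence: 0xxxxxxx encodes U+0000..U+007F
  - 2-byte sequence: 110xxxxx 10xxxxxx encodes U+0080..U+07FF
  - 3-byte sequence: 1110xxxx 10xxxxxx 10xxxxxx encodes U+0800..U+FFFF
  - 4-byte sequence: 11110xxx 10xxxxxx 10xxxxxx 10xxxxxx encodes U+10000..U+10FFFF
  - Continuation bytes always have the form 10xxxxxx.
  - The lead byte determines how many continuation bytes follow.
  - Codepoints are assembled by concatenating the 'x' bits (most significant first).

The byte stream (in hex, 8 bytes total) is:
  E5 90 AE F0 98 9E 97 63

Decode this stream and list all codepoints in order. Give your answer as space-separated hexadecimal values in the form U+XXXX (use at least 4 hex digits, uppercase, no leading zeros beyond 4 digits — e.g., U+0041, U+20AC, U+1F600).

Byte[0]=E5: 3-byte lead, need 2 cont bytes. acc=0x5
Byte[1]=90: continuation. acc=(acc<<6)|0x10=0x150
Byte[2]=AE: continuation. acc=(acc<<6)|0x2E=0x542E
Completed: cp=U+542E (starts at byte 0)
Byte[3]=F0: 4-byte lead, need 3 cont bytes. acc=0x0
Byte[4]=98: continuation. acc=(acc<<6)|0x18=0x18
Byte[5]=9E: continuation. acc=(acc<<6)|0x1E=0x61E
Byte[6]=97: continuation. acc=(acc<<6)|0x17=0x18797
Completed: cp=U+18797 (starts at byte 3)
Byte[7]=63: 1-byte ASCII. cp=U+0063

Answer: U+542E U+18797 U+0063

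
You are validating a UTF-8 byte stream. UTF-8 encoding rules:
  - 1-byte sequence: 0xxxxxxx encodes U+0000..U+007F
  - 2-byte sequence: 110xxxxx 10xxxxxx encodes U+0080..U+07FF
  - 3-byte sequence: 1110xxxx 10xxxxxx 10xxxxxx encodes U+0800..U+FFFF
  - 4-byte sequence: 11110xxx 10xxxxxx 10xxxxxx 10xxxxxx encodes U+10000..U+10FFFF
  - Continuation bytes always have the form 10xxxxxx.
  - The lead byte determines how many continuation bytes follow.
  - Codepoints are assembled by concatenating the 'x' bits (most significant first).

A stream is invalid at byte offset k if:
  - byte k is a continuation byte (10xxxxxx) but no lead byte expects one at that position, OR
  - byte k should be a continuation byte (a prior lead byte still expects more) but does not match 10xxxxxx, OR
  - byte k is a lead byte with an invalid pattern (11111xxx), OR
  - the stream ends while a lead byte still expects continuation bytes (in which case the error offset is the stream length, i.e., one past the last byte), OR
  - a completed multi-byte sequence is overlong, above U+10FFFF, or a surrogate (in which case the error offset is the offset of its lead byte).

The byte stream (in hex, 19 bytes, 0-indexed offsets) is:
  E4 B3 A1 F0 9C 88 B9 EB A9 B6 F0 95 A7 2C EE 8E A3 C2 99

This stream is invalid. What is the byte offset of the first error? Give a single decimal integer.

Answer: 13

Derivation:
Byte[0]=E4: 3-byte lead, need 2 cont bytes. acc=0x4
Byte[1]=B3: continuation. acc=(acc<<6)|0x33=0x133
Byte[2]=A1: continuation. acc=(acc<<6)|0x21=0x4CE1
Completed: cp=U+4CE1 (starts at byte 0)
Byte[3]=F0: 4-byte lead, need 3 cont bytes. acc=0x0
Byte[4]=9C: continuation. acc=(acc<<6)|0x1C=0x1C
Byte[5]=88: continuation. acc=(acc<<6)|0x08=0x708
Byte[6]=B9: continuation. acc=(acc<<6)|0x39=0x1C239
Completed: cp=U+1C239 (starts at byte 3)
Byte[7]=EB: 3-byte lead, need 2 cont bytes. acc=0xB
Byte[8]=A9: continuation. acc=(acc<<6)|0x29=0x2E9
Byte[9]=B6: continuation. acc=(acc<<6)|0x36=0xBA76
Completed: cp=U+BA76 (starts at byte 7)
Byte[10]=F0: 4-byte lead, need 3 cont bytes. acc=0x0
Byte[11]=95: continuation. acc=(acc<<6)|0x15=0x15
Byte[12]=A7: continuation. acc=(acc<<6)|0x27=0x567
Byte[13]=2C: expected 10xxxxxx continuation. INVALID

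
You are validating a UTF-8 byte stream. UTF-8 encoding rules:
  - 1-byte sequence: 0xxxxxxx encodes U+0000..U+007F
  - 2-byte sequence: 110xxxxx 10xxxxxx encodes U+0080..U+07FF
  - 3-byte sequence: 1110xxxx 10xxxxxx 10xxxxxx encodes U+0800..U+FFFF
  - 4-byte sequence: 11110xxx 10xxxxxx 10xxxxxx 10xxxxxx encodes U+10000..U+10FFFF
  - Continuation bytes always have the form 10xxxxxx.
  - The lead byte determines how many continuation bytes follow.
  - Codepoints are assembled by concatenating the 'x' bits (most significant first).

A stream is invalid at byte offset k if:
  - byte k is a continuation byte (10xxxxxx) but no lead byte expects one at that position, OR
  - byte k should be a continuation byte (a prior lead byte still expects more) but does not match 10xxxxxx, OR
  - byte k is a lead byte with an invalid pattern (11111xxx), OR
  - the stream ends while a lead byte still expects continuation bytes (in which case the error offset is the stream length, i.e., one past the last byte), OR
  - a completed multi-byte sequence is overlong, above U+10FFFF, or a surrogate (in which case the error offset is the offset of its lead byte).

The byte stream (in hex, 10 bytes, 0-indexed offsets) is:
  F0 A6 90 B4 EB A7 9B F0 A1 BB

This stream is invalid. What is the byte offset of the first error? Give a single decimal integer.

Byte[0]=F0: 4-byte lead, need 3 cont bytes. acc=0x0
Byte[1]=A6: continuation. acc=(acc<<6)|0x26=0x26
Byte[2]=90: continuation. acc=(acc<<6)|0x10=0x990
Byte[3]=B4: continuation. acc=(acc<<6)|0x34=0x26434
Completed: cp=U+26434 (starts at byte 0)
Byte[4]=EB: 3-byte lead, need 2 cont bytes. acc=0xB
Byte[5]=A7: continuation. acc=(acc<<6)|0x27=0x2E7
Byte[6]=9B: continuation. acc=(acc<<6)|0x1B=0xB9DB
Completed: cp=U+B9DB (starts at byte 4)
Byte[7]=F0: 4-byte lead, need 3 cont bytes. acc=0x0
Byte[8]=A1: continuation. acc=(acc<<6)|0x21=0x21
Byte[9]=BB: continuation. acc=(acc<<6)|0x3B=0x87B
Byte[10]: stream ended, expected continuation. INVALID

Answer: 10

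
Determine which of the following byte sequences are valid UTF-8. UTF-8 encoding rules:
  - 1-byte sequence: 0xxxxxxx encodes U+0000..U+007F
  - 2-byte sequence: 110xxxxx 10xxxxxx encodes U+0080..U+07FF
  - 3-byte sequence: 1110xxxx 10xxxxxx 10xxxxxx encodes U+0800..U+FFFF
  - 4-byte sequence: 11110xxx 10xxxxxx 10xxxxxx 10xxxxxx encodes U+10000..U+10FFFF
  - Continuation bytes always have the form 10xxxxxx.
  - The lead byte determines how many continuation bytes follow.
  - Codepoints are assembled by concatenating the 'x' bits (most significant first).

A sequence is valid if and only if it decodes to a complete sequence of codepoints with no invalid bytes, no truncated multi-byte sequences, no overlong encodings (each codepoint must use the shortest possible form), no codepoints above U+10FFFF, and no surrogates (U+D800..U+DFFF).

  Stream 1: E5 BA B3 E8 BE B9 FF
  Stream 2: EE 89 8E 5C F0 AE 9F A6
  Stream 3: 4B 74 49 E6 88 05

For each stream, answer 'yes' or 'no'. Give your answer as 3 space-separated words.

Answer: no yes no

Derivation:
Stream 1: error at byte offset 6. INVALID
Stream 2: decodes cleanly. VALID
Stream 3: error at byte offset 5. INVALID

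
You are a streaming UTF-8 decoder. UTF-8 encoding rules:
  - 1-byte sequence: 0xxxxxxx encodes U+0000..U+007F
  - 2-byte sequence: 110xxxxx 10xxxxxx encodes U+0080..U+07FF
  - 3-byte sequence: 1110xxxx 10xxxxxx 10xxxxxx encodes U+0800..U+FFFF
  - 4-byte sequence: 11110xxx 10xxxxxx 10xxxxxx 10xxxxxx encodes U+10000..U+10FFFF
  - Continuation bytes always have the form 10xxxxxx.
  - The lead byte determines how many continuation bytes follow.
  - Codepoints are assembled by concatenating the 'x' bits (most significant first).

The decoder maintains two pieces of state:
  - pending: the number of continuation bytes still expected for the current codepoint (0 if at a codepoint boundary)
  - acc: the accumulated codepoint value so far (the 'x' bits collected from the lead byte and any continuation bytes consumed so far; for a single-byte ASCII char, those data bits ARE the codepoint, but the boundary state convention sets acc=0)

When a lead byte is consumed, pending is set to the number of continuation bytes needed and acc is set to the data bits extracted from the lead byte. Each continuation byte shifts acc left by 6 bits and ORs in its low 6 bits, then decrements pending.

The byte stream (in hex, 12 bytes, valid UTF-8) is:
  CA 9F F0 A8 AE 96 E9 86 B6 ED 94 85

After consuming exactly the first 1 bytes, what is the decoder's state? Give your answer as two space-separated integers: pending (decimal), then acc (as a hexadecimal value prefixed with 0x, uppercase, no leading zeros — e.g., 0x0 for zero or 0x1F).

Byte[0]=CA: 2-byte lead. pending=1, acc=0xA

Answer: 1 0xA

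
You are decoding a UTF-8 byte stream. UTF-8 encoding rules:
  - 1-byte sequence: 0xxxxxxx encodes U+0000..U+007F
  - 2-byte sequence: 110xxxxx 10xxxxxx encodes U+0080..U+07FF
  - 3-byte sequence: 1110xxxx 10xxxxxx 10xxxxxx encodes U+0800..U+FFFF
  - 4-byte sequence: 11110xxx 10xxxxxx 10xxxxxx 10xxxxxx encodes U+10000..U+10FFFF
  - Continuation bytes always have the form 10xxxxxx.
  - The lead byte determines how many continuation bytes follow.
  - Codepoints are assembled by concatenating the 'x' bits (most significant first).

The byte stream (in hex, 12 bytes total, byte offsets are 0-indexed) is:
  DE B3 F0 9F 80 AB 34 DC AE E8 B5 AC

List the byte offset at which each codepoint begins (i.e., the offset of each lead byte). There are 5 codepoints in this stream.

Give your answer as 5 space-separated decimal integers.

Answer: 0 2 6 7 9

Derivation:
Byte[0]=DE: 2-byte lead, need 1 cont bytes. acc=0x1E
Byte[1]=B3: continuation. acc=(acc<<6)|0x33=0x7B3
Completed: cp=U+07B3 (starts at byte 0)
Byte[2]=F0: 4-byte lead, need 3 cont bytes. acc=0x0
Byte[3]=9F: continuation. acc=(acc<<6)|0x1F=0x1F
Byte[4]=80: continuation. acc=(acc<<6)|0x00=0x7C0
Byte[5]=AB: continuation. acc=(acc<<6)|0x2B=0x1F02B
Completed: cp=U+1F02B (starts at byte 2)
Byte[6]=34: 1-byte ASCII. cp=U+0034
Byte[7]=DC: 2-byte lead, need 1 cont bytes. acc=0x1C
Byte[8]=AE: continuation. acc=(acc<<6)|0x2E=0x72E
Completed: cp=U+072E (starts at byte 7)
Byte[9]=E8: 3-byte lead, need 2 cont bytes. acc=0x8
Byte[10]=B5: continuation. acc=(acc<<6)|0x35=0x235
Byte[11]=AC: continuation. acc=(acc<<6)|0x2C=0x8D6C
Completed: cp=U+8D6C (starts at byte 9)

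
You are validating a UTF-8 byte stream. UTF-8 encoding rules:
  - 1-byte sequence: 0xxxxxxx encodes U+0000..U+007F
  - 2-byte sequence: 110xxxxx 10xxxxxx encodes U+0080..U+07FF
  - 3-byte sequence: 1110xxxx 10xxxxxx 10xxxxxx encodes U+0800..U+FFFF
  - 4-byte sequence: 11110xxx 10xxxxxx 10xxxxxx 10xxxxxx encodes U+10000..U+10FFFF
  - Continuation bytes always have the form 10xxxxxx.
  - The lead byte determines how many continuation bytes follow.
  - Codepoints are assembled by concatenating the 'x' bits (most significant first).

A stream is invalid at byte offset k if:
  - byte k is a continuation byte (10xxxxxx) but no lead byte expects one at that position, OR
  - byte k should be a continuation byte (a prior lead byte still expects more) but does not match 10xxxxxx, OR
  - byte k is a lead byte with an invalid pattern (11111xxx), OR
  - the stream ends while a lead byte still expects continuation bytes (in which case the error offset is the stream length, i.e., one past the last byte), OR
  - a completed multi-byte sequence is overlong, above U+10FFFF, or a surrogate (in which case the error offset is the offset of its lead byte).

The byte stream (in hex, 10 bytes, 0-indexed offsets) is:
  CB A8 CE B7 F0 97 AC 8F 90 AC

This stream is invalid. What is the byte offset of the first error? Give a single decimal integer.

Answer: 8

Derivation:
Byte[0]=CB: 2-byte lead, need 1 cont bytes. acc=0xB
Byte[1]=A8: continuation. acc=(acc<<6)|0x28=0x2E8
Completed: cp=U+02E8 (starts at byte 0)
Byte[2]=CE: 2-byte lead, need 1 cont bytes. acc=0xE
Byte[3]=B7: continuation. acc=(acc<<6)|0x37=0x3B7
Completed: cp=U+03B7 (starts at byte 2)
Byte[4]=F0: 4-byte lead, need 3 cont bytes. acc=0x0
Byte[5]=97: continuation. acc=(acc<<6)|0x17=0x17
Byte[6]=AC: continuation. acc=(acc<<6)|0x2C=0x5EC
Byte[7]=8F: continuation. acc=(acc<<6)|0x0F=0x17B0F
Completed: cp=U+17B0F (starts at byte 4)
Byte[8]=90: INVALID lead byte (not 0xxx/110x/1110/11110)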